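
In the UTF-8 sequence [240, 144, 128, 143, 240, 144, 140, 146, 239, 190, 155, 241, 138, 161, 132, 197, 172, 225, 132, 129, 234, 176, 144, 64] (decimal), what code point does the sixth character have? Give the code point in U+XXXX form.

Offset 0: leading byte 0xF0 = 11110000 → 4-byte char #1 = F0 90 80 8F.
Offset 4: leading byte 0xF0 = 11110000 → 4-byte char #2 = F0 90 8C 92.
Offset 8: leading byte 0xEF = 11101111 → 3-byte char #3 = EF BE 9B.
Offset 11: leading byte 0xF1 = 11110001 → 4-byte char #4 = F1 8A A1 84.
Offset 15: leading byte 0xC5 = 11000101 → 2-byte char #5 = C5 AC.
Offset 17: leading byte 0xE1 = 11100001 → 3-byte char #6 = E1 84 81.
Leading byte 0xE1 = 11100001 matches 1110xxxx → 3-byte sequence.
Byte 1: 0xE1 = 11100001, payload 0001 (4 bits).
Byte 2: 0x84 = 10000100 (10xxxxxx ✓), payload 000100.
Byte 3: 0x81 = 10000001 (10xxxxxx ✓), payload 000001.
Concatenate: 0001000100000001 = 0x1101 (16 bits → U+1101).

U+1101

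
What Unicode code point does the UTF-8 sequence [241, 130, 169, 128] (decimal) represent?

Leading byte 0xF1 = 11110001 matches 11110xxx → 4-byte sequence.
Byte 1: 0xF1 = 11110001, payload 001 (3 bits).
Byte 2: 0x82 = 10000010 (10xxxxxx ✓), payload 000010.
Byte 3: 0xA9 = 10101001 (10xxxxxx ✓), payload 101001.
Byte 4: 0x80 = 10000000 (10xxxxxx ✓), payload 000000.
Concatenate: 001000010101001000000 = 0x42A40 (21 bits → U+42A40).

U+42A40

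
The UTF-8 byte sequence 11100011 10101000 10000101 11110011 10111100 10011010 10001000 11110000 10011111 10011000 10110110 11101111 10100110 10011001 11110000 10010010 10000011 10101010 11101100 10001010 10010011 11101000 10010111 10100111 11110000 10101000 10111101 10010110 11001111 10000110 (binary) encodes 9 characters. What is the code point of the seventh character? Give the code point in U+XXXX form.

Offset 0: leading byte 0xE3 = 11100011 → 3-byte char #1 = E3 A8 85.
Offset 3: leading byte 0xF3 = 11110011 → 4-byte char #2 = F3 BC 9A 88.
Offset 7: leading byte 0xF0 = 11110000 → 4-byte char #3 = F0 9F 98 B6.
Offset 11: leading byte 0xEF = 11101111 → 3-byte char #4 = EF A6 99.
Offset 14: leading byte 0xF0 = 11110000 → 4-byte char #5 = F0 92 83 AA.
Offset 18: leading byte 0xEC = 11101100 → 3-byte char #6 = EC 8A 93.
Offset 21: leading byte 0xE8 = 11101000 → 3-byte char #7 = E8 97 A7.
Leading byte 0xE8 = 11101000 matches 1110xxxx → 3-byte sequence.
Byte 1: 0xE8 = 11101000, payload 1000 (4 bits).
Byte 2: 0x97 = 10010111 (10xxxxxx ✓), payload 010111.
Byte 3: 0xA7 = 10100111 (10xxxxxx ✓), payload 100111.
Concatenate: 1000010111100111 = 0x85E7 (16 bits → U+85E7).

U+85E7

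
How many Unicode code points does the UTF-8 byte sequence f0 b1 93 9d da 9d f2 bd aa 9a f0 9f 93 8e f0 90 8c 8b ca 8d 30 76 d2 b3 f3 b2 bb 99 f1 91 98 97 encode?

Byte at offset 0: 0xF0 = 11110000 → 4-byte char (#1). Advance 4.
Byte at offset 4: 0xDA = 11011010 → 2-byte char (#2). Advance 2.
Byte at offset 6: 0xF2 = 11110010 → 4-byte char (#3). Advance 4.
Byte at offset 10: 0xF0 = 11110000 → 4-byte char (#4). Advance 4.
Byte at offset 14: 0xF0 = 11110000 → 4-byte char (#5). Advance 4.
Byte at offset 18: 0xCA = 11001010 → 2-byte char (#6). Advance 2.
Byte at offset 20: 0x30 = 00110000 → 1-byte char (#7). Advance 1.
Byte at offset 21: 0x76 = 01110110 → 1-byte char (#8). Advance 1.
Byte at offset 22: 0xD2 = 11010010 → 2-byte char (#9). Advance 2.
Byte at offset 24: 0xF3 = 11110011 → 4-byte char (#10). Advance 4.
Byte at offset 28: 0xF1 = 11110001 → 4-byte char (#11). Advance 4.
Reached end at offset 32 after 11 code points.

11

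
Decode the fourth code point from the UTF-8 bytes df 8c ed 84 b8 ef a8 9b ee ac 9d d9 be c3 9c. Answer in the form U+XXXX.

U+EB1D

Offset 0: leading byte 0xDF = 11011111 → 2-byte char #1 = DF 8C.
Offset 2: leading byte 0xED = 11101101 → 3-byte char #2 = ED 84 B8.
Offset 5: leading byte 0xEF = 11101111 → 3-byte char #3 = EF A8 9B.
Offset 8: leading byte 0xEE = 11101110 → 3-byte char #4 = EE AC 9D.
Leading byte 0xEE = 11101110 matches 1110xxxx → 3-byte sequence.
Byte 1: 0xEE = 11101110, payload 1110 (4 bits).
Byte 2: 0xAC = 10101100 (10xxxxxx ✓), payload 101100.
Byte 3: 0x9D = 10011101 (10xxxxxx ✓), payload 011101.
Concatenate: 1110101100011101 = 0xEB1D (16 bits → U+EB1D).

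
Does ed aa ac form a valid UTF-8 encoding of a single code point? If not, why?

invalid (encodes a surrogate (U+D800–U+DFFF))

Structurally a 3-byte sequence; payload = 0xDAAC.
But 0xDAAC is in U+D800–U+DFFF, the surrogate range. Surrogates are not Unicode scalar values and are forbidden in UTF-8.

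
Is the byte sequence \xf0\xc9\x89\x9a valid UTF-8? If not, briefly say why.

Leading byte 0xF0 = 11110000 → 4-byte form.
Byte 2 is 0xC9 = 11001001, which is not 10xxxxxx — expected a continuation byte.

invalid (non-continuation byte where continuation expected)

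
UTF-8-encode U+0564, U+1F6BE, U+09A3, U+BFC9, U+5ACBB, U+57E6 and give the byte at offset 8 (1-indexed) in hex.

1-indexed offset 8 is 0-indexed offset 7.
U+0564 → 2-byte form D5 A4 at offsets 0–1.
U+1F6BE → 4-byte form F0 9F 9A BE at offsets 2–5.
U+09A3 → 3-byte form E0 A6 A3 at offsets 6–8.
Offset 7 falls in char 3's range; it's byte 2 of E0 A6 A3 = 0xA6.

0xA6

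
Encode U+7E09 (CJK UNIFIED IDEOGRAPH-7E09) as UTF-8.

E7 B8 89

U+7E09 = 0x7E09 = 32265 decimal. In range U+0800–U+FFFF → 3-byte form: 1110xxxx 10xxxxxx 10xxxxxx.
Binary (16 bits): 0111111000001001.
Split 4+6+6: 0111 | 111000 | 001001.
Byte 1: 11100111 = 0xE7.
Byte 2: 10111000 = 0xB8.
Byte 3: 10001001 = 0x89.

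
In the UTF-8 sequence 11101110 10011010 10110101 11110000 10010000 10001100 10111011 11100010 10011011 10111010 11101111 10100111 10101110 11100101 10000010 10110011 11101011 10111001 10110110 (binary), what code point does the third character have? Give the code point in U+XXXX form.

U+26FA

Offset 0: leading byte 0xEE = 11101110 → 3-byte char #1 = EE 9A B5.
Offset 3: leading byte 0xF0 = 11110000 → 4-byte char #2 = F0 90 8C BB.
Offset 7: leading byte 0xE2 = 11100010 → 3-byte char #3 = E2 9B BA.
Leading byte 0xE2 = 11100010 matches 1110xxxx → 3-byte sequence.
Byte 1: 0xE2 = 11100010, payload 0010 (4 bits).
Byte 2: 0x9B = 10011011 (10xxxxxx ✓), payload 011011.
Byte 3: 0xBA = 10111010 (10xxxxxx ✓), payload 111010.
Concatenate: 0010011011111010 = 0x26FA (16 bits → U+26FA).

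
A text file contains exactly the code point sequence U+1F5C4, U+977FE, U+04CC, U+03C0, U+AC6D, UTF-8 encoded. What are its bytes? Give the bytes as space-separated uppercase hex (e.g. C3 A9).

U+1F5C4: 4-byte form → F0 9F 97 84.
U+977FE: 4-byte form → F2 97 9F BE.
U+04CC: 2-byte form → D3 8C.
U+03C0: 2-byte form → CF 80.
U+AC6D: 3-byte form → EA B1 AD.
Concatenated (15 bytes): F0 9F 97 84 F2 97 9F BE D3 8C CF 80 EA B1 AD.

F0 9F 97 84 F2 97 9F BE D3 8C CF 80 EA B1 AD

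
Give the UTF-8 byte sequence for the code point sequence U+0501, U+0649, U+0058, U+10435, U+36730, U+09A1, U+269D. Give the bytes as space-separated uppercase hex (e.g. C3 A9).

D4 81 D9 89 58 F0 90 90 B5 F0 B6 9C B0 E0 A6 A1 E2 9A 9D

U+0501: 2-byte form → D4 81.
U+0649: 2-byte form → D9 89.
U+0058: 1-byte form → 58.
U+10435: 4-byte form → F0 90 90 B5.
U+36730: 4-byte form → F0 B6 9C B0.
U+09A1: 3-byte form → E0 A6 A1.
U+269D: 3-byte form → E2 9A 9D.
Concatenated (19 bytes): D4 81 D9 89 58 F0 90 90 B5 F0 B6 9C B0 E0 A6 A1 E2 9A 9D.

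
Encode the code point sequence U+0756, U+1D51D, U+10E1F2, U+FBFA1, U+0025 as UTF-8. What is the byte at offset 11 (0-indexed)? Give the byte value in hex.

0xBB

U+0756 → 2-byte form DD 96 at offsets 0–1.
U+1D51D → 4-byte form F0 9D 94 9D at offsets 2–5.
U+10E1F2 → 4-byte form F4 8E 87 B2 at offsets 6–9.
U+FBFA1 → 4-byte form F3 BB BE A1 at offsets 10–13.
Offset 11 falls in char 4's range; it's byte 2 of F3 BB BE A1 = 0xBB.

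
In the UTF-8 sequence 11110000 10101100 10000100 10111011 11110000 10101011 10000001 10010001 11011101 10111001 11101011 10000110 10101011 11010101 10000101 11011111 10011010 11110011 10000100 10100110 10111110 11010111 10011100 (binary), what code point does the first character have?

U+2C13B

Offset 0: leading byte 0xF0 = 11110000 → 4-byte char #1 = F0 AC 84 BB.
Leading byte 0xF0 = 11110000 matches 11110xxx → 4-byte sequence.
Byte 1: 0xF0 = 11110000, payload 000 (3 bits).
Byte 2: 0xAC = 10101100 (10xxxxxx ✓), payload 101100.
Byte 3: 0x84 = 10000100 (10xxxxxx ✓), payload 000100.
Byte 4: 0xBB = 10111011 (10xxxxxx ✓), payload 111011.
Concatenate: 000101100000100111011 = 0x2C13B (21 bits → U+2C13B).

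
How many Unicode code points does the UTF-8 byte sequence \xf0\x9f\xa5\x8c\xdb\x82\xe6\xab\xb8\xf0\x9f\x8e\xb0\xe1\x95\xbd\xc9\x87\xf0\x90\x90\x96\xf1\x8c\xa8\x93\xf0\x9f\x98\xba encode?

Byte at offset 0: 0xF0 = 11110000 → 4-byte char (#1). Advance 4.
Byte at offset 4: 0xDB = 11011011 → 2-byte char (#2). Advance 2.
Byte at offset 6: 0xE6 = 11100110 → 3-byte char (#3). Advance 3.
Byte at offset 9: 0xF0 = 11110000 → 4-byte char (#4). Advance 4.
Byte at offset 13: 0xE1 = 11100001 → 3-byte char (#5). Advance 3.
Byte at offset 16: 0xC9 = 11001001 → 2-byte char (#6). Advance 2.
Byte at offset 18: 0xF0 = 11110000 → 4-byte char (#7). Advance 4.
Byte at offset 22: 0xF1 = 11110001 → 4-byte char (#8). Advance 4.
Byte at offset 26: 0xF0 = 11110000 → 4-byte char (#9). Advance 4.
Reached end at offset 30 after 9 code points.

9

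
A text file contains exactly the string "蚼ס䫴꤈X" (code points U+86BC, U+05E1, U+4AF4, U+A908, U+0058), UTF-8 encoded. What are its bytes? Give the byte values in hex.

E8 9A BC D7 A1 E4 AB B4 EA A4 88 58

U+86BC: 3-byte form → E8 9A BC.
U+05E1: 2-byte form → D7 A1.
U+4AF4: 3-byte form → E4 AB B4.
U+A908: 3-byte form → EA A4 88.
U+0058: 1-byte form → 58.
Concatenated (12 bytes): E8 9A BC D7 A1 E4 AB B4 EA A4 88 58.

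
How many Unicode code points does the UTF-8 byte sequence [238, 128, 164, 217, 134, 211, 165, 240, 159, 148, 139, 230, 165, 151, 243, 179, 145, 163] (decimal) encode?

Byte at offset 0: 0xEE = 11101110 → 3-byte char (#1). Advance 3.
Byte at offset 3: 0xD9 = 11011001 → 2-byte char (#2). Advance 2.
Byte at offset 5: 0xD3 = 11010011 → 2-byte char (#3). Advance 2.
Byte at offset 7: 0xF0 = 11110000 → 4-byte char (#4). Advance 4.
Byte at offset 11: 0xE6 = 11100110 → 3-byte char (#5). Advance 3.
Byte at offset 14: 0xF3 = 11110011 → 4-byte char (#6). Advance 4.
Reached end at offset 18 after 6 code points.

6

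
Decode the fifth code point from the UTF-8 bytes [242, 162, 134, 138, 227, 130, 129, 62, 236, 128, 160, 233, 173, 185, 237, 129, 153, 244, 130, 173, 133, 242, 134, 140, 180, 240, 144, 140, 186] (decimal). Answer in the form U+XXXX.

U+9B79

Offset 0: leading byte 0xF2 = 11110010 → 4-byte char #1 = F2 A2 86 8A.
Offset 4: leading byte 0xE3 = 11100011 → 3-byte char #2 = E3 82 81.
Offset 7: leading byte 0x3E = 00111110 → 1-byte char #3 = 3E.
Offset 8: leading byte 0xEC = 11101100 → 3-byte char #4 = EC 80 A0.
Offset 11: leading byte 0xE9 = 11101001 → 3-byte char #5 = E9 AD B9.
Leading byte 0xE9 = 11101001 matches 1110xxxx → 3-byte sequence.
Byte 1: 0xE9 = 11101001, payload 1001 (4 bits).
Byte 2: 0xAD = 10101101 (10xxxxxx ✓), payload 101101.
Byte 3: 0xB9 = 10111001 (10xxxxxx ✓), payload 111001.
Concatenate: 1001101101111001 = 0x9B79 (16 bits → U+9B79).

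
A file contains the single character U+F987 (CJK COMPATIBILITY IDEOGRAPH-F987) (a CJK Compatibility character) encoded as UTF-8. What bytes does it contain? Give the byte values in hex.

U+F987 = 0xF987 = 63879 decimal. In range U+0800–U+FFFF → 3-byte form: 1110xxxx 10xxxxxx 10xxxxxx.
Binary (16 bits): 1111100110000111.
Split 4+6+6: 1111 | 100110 | 000111.
Byte 1: 11101111 = 0xEF.
Byte 2: 10100110 = 0xA6.
Byte 3: 10000111 = 0x87.

EF A6 87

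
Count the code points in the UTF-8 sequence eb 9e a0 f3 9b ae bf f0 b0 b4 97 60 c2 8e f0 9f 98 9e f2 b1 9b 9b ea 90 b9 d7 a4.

9

Byte at offset 0: 0xEB = 11101011 → 3-byte char (#1). Advance 3.
Byte at offset 3: 0xF3 = 11110011 → 4-byte char (#2). Advance 4.
Byte at offset 7: 0xF0 = 11110000 → 4-byte char (#3). Advance 4.
Byte at offset 11: 0x60 = 01100000 → 1-byte char (#4). Advance 1.
Byte at offset 12: 0xC2 = 11000010 → 2-byte char (#5). Advance 2.
Byte at offset 14: 0xF0 = 11110000 → 4-byte char (#6). Advance 4.
Byte at offset 18: 0xF2 = 11110010 → 4-byte char (#7). Advance 4.
Byte at offset 22: 0xEA = 11101010 → 3-byte char (#8). Advance 3.
Byte at offset 25: 0xD7 = 11010111 → 2-byte char (#9). Advance 2.
Reached end at offset 27 after 9 code points.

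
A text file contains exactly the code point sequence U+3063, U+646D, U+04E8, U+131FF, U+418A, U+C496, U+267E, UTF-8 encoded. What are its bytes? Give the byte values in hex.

U+3063: 3-byte form → E3 81 A3.
U+646D: 3-byte form → E6 91 AD.
U+04E8: 2-byte form → D3 A8.
U+131FF: 4-byte form → F0 93 87 BF.
U+418A: 3-byte form → E4 86 8A.
U+C496: 3-byte form → EC 92 96.
U+267E: 3-byte form → E2 99 BE.
Concatenated (21 bytes): E3 81 A3 E6 91 AD D3 A8 F0 93 87 BF E4 86 8A EC 92 96 E2 99 BE.

E3 81 A3 E6 91 AD D3 A8 F0 93 87 BF E4 86 8A EC 92 96 E2 99 BE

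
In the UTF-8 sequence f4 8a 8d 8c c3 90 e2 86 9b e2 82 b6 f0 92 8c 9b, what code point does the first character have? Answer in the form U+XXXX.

U+10A34C

Offset 0: leading byte 0xF4 = 11110100 → 4-byte char #1 = F4 8A 8D 8C.
Leading byte 0xF4 = 11110100 matches 11110xxx → 4-byte sequence.
Byte 1: 0xF4 = 11110100, payload 100 (3 bits).
Byte 2: 0x8A = 10001010 (10xxxxxx ✓), payload 001010.
Byte 3: 0x8D = 10001101 (10xxxxxx ✓), payload 001101.
Byte 4: 0x8C = 10001100 (10xxxxxx ✓), payload 001100.
Concatenate: 100001010001101001100 = 0x10A34C (21 bits → U+10A34C).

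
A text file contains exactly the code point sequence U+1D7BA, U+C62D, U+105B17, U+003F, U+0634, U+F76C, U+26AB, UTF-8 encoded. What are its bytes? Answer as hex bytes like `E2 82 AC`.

U+1D7BA: 4-byte form → F0 9D 9E BA.
U+C62D: 3-byte form → EC 98 AD.
U+105B17: 4-byte form → F4 85 AC 97.
U+003F: 1-byte form → 3F.
U+0634: 2-byte form → D8 B4.
U+F76C: 3-byte form → EF 9D AC.
U+26AB: 3-byte form → E2 9A AB.
Concatenated (20 bytes): F0 9D 9E BA EC 98 AD F4 85 AC 97 3F D8 B4 EF 9D AC E2 9A AB.

F0 9D 9E BA EC 98 AD F4 85 AC 97 3F D8 B4 EF 9D AC E2 9A AB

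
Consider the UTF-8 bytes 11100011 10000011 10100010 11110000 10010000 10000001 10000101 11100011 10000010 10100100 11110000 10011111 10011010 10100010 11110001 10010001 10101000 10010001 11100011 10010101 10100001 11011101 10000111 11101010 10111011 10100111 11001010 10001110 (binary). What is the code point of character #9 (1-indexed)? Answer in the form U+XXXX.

Offset 0: leading byte 0xE3 = 11100011 → 3-byte char #1 = E3 83 A2.
Offset 3: leading byte 0xF0 = 11110000 → 4-byte char #2 = F0 90 81 85.
Offset 7: leading byte 0xE3 = 11100011 → 3-byte char #3 = E3 82 A4.
Offset 10: leading byte 0xF0 = 11110000 → 4-byte char #4 = F0 9F 9A A2.
Offset 14: leading byte 0xF1 = 11110001 → 4-byte char #5 = F1 91 A8 91.
Offset 18: leading byte 0xE3 = 11100011 → 3-byte char #6 = E3 95 A1.
Offset 21: leading byte 0xDD = 11011101 → 2-byte char #7 = DD 87.
Offset 23: leading byte 0xEA = 11101010 → 3-byte char #8 = EA BB A7.
Offset 26: leading byte 0xCA = 11001010 → 2-byte char #9 = CA 8E.
Leading byte 0xCA = 11001010 matches 110xxxxx → 2-byte sequence.
Byte 1: 0xCA = 11001010, payload 01010 (5 bits).
Byte 2: 0x8E = 10001110 (10xxxxxx ✓), payload 001110.
Concatenate: 01010001110 = 0x28E (11 bits → U+028E).

U+028E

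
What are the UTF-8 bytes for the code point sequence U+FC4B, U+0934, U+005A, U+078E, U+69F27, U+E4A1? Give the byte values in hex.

U+FC4B: 3-byte form → EF B1 8B.
U+0934: 3-byte form → E0 A4 B4.
U+005A: 1-byte form → 5A.
U+078E: 2-byte form → DE 8E.
U+69F27: 4-byte form → F1 A9 BC A7.
U+E4A1: 3-byte form → EE 92 A1.
Concatenated (16 bytes): EF B1 8B E0 A4 B4 5A DE 8E F1 A9 BC A7 EE 92 A1.

EF B1 8B E0 A4 B4 5A DE 8E F1 A9 BC A7 EE 92 A1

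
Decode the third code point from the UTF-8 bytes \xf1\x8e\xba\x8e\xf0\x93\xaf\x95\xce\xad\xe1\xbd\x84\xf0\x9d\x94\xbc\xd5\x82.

U+03AD

Offset 0: leading byte 0xF1 = 11110001 → 4-byte char #1 = F1 8E BA 8E.
Offset 4: leading byte 0xF0 = 11110000 → 4-byte char #2 = F0 93 AF 95.
Offset 8: leading byte 0xCE = 11001110 → 2-byte char #3 = CE AD.
Leading byte 0xCE = 11001110 matches 110xxxxx → 2-byte sequence.
Byte 1: 0xCE = 11001110, payload 01110 (5 bits).
Byte 2: 0xAD = 10101101 (10xxxxxx ✓), payload 101101.
Concatenate: 01110101101 = 0x3AD (11 bits → U+03AD).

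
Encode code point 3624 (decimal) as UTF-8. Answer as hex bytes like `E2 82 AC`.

E0 B8 A8

U+0E28 = 0xE28 = 3624 decimal. In range U+0800–U+FFFF → 3-byte form: 1110xxxx 10xxxxxx 10xxxxxx.
Binary (16 bits): 0000111000101000.
Split 4+6+6: 0000 | 111000 | 101000.
Byte 1: 11100000 = 0xE0.
Byte 2: 10111000 = 0xB8.
Byte 3: 10101000 = 0xA8.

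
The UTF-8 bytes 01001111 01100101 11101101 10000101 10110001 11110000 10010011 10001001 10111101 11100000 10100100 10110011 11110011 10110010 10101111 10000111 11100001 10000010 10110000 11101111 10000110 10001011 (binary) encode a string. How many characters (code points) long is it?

8

Byte at offset 0: 0x4F = 01001111 → 1-byte char (#1). Advance 1.
Byte at offset 1: 0x65 = 01100101 → 1-byte char (#2). Advance 1.
Byte at offset 2: 0xED = 11101101 → 3-byte char (#3). Advance 3.
Byte at offset 5: 0xF0 = 11110000 → 4-byte char (#4). Advance 4.
Byte at offset 9: 0xE0 = 11100000 → 3-byte char (#5). Advance 3.
Byte at offset 12: 0xF3 = 11110011 → 4-byte char (#6). Advance 4.
Byte at offset 16: 0xE1 = 11100001 → 3-byte char (#7). Advance 3.
Byte at offset 19: 0xEF = 11101111 → 3-byte char (#8). Advance 3.
Reached end at offset 22 after 8 code points.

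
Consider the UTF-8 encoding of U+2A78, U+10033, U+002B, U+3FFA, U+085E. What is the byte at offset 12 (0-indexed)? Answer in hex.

0xA1

U+2A78 → 3-byte form E2 A9 B8 at offsets 0–2.
U+10033 → 4-byte form F0 90 80 B3 at offsets 3–6.
U+002B → 1-byte form 2B at offsets 7–7.
U+3FFA → 3-byte form E3 BF BA at offsets 8–10.
U+085E → 3-byte form E0 A1 9E at offsets 11–13.
Offset 12 falls in char 5's range; it's byte 2 of E0 A1 9E = 0xA1.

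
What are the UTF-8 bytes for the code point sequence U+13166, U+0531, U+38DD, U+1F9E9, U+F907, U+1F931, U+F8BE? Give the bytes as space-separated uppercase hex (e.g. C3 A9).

U+13166: 4-byte form → F0 93 85 A6.
U+0531: 2-byte form → D4 B1.
U+38DD: 3-byte form → E3 A3 9D.
U+1F9E9: 4-byte form → F0 9F A7 A9.
U+F907: 3-byte form → EF A4 87.
U+1F931: 4-byte form → F0 9F A4 B1.
U+F8BE: 3-byte form → EF A2 BE.
Concatenated (23 bytes): F0 93 85 A6 D4 B1 E3 A3 9D F0 9F A7 A9 EF A4 87 F0 9F A4 B1 EF A2 BE.

F0 93 85 A6 D4 B1 E3 A3 9D F0 9F A7 A9 EF A4 87 F0 9F A4 B1 EF A2 BE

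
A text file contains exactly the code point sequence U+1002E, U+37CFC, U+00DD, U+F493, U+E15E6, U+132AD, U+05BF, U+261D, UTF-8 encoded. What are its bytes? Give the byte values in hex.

U+1002E: 4-byte form → F0 90 80 AE.
U+37CFC: 4-byte form → F0 B7 B3 BC.
U+00DD: 2-byte form → C3 9D.
U+F493: 3-byte form → EF 92 93.
U+E15E6: 4-byte form → F3 A1 97 A6.
U+132AD: 4-byte form → F0 93 8A AD.
U+05BF: 2-byte form → D6 BF.
U+261D: 3-byte form → E2 98 9D.
Concatenated (26 bytes): F0 90 80 AE F0 B7 B3 BC C3 9D EF 92 93 F3 A1 97 A6 F0 93 8A AD D6 BF E2 98 9D.

F0 90 80 AE F0 B7 B3 BC C3 9D EF 92 93 F3 A1 97 A6 F0 93 8A AD D6 BF E2 98 9D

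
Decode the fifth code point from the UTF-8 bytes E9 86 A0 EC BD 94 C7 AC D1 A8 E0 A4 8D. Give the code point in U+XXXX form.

U+090D

Offset 0: leading byte 0xE9 = 11101001 → 3-byte char #1 = E9 86 A0.
Offset 3: leading byte 0xEC = 11101100 → 3-byte char #2 = EC BD 94.
Offset 6: leading byte 0xC7 = 11000111 → 2-byte char #3 = C7 AC.
Offset 8: leading byte 0xD1 = 11010001 → 2-byte char #4 = D1 A8.
Offset 10: leading byte 0xE0 = 11100000 → 3-byte char #5 = E0 A4 8D.
Leading byte 0xE0 = 11100000 matches 1110xxxx → 3-byte sequence.
Byte 1: 0xE0 = 11100000, payload 0000 (4 bits).
Byte 2: 0xA4 = 10100100 (10xxxxxx ✓), payload 100100.
Byte 3: 0x8D = 10001101 (10xxxxxx ✓), payload 001101.
Concatenate: 0000100100001101 = 0x90D (16 bits → U+090D).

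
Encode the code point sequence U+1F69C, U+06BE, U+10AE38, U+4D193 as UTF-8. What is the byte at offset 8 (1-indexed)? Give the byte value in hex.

1-indexed offset 8 is 0-indexed offset 7.
U+1F69C → 4-byte form F0 9F 9A 9C at offsets 0–3.
U+06BE → 2-byte form DA BE at offsets 4–5.
U+10AE38 → 4-byte form F4 8A B8 B8 at offsets 6–9.
Offset 7 falls in char 3's range; it's byte 2 of F4 8A B8 B8 = 0x8A.

0x8A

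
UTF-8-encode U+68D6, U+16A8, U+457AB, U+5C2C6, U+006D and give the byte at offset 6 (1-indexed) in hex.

1-indexed offset 6 is 0-indexed offset 5.
U+68D6 → 3-byte form E6 A3 96 at offsets 0–2.
U+16A8 → 3-byte form E1 9A A8 at offsets 3–5.
Offset 5 falls in char 2's range; it's byte 3 of E1 9A A8 = 0xA8.

0xA8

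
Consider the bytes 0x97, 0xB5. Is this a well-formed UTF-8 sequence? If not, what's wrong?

invalid (continuation byte with no leading byte)

Byte 0x97 = 10010111 has the form 10xxxxxx — a continuation byte — but there is no preceding leading byte.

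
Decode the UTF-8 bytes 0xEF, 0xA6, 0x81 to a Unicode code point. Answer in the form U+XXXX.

U+F981

Leading byte 0xEF = 11101111 matches 1110xxxx → 3-byte sequence.
Byte 1: 0xEF = 11101111, payload 1111 (4 bits).
Byte 2: 0xA6 = 10100110 (10xxxxxx ✓), payload 100110.
Byte 3: 0x81 = 10000001 (10xxxxxx ✓), payload 000001.
Concatenate: 1111100110000001 = 0xF981 (16 bits → U+F981).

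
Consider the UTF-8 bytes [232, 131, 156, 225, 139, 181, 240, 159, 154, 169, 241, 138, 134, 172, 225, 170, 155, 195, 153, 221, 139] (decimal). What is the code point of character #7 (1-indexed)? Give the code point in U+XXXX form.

Offset 0: leading byte 0xE8 = 11101000 → 3-byte char #1 = E8 83 9C.
Offset 3: leading byte 0xE1 = 11100001 → 3-byte char #2 = E1 8B B5.
Offset 6: leading byte 0xF0 = 11110000 → 4-byte char #3 = F0 9F 9A A9.
Offset 10: leading byte 0xF1 = 11110001 → 4-byte char #4 = F1 8A 86 AC.
Offset 14: leading byte 0xE1 = 11100001 → 3-byte char #5 = E1 AA 9B.
Offset 17: leading byte 0xC3 = 11000011 → 2-byte char #6 = C3 99.
Offset 19: leading byte 0xDD = 11011101 → 2-byte char #7 = DD 8B.
Leading byte 0xDD = 11011101 matches 110xxxxx → 2-byte sequence.
Byte 1: 0xDD = 11011101, payload 11101 (5 bits).
Byte 2: 0x8B = 10001011 (10xxxxxx ✓), payload 001011.
Concatenate: 11101001011 = 0x74B (11 bits → U+074B).

U+074B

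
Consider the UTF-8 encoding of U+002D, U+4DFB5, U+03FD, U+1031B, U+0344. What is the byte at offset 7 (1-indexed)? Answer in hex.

1-indexed offset 7 is 0-indexed offset 6.
U+002D → 1-byte form 2D at offsets 0–0.
U+4DFB5 → 4-byte form F1 8D BE B5 at offsets 1–4.
U+03FD → 2-byte form CF BD at offsets 5–6.
Offset 6 falls in char 3's range; it's byte 2 of CF BD = 0xBD.

0xBD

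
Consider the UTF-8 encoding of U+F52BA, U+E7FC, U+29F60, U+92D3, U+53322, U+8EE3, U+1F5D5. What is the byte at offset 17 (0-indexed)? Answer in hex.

U+F52BA → 4-byte form F3 B5 8A BA at offsets 0–3.
U+E7FC → 3-byte form EE 9F BC at offsets 4–6.
U+29F60 → 4-byte form F0 A9 BD A0 at offsets 7–10.
U+92D3 → 3-byte form E9 8B 93 at offsets 11–13.
U+53322 → 4-byte form F1 93 8C A2 at offsets 14–17.
Offset 17 falls in char 5's range; it's byte 4 of F1 93 8C A2 = 0xA2.

0xA2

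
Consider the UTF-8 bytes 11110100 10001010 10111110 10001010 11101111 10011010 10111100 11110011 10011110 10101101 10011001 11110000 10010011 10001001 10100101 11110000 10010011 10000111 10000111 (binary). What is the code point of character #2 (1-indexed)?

U+F6BC

Offset 0: leading byte 0xF4 = 11110100 → 4-byte char #1 = F4 8A BE 8A.
Offset 4: leading byte 0xEF = 11101111 → 3-byte char #2 = EF 9A BC.
Leading byte 0xEF = 11101111 matches 1110xxxx → 3-byte sequence.
Byte 1: 0xEF = 11101111, payload 1111 (4 bits).
Byte 2: 0x9A = 10011010 (10xxxxxx ✓), payload 011010.
Byte 3: 0xBC = 10111100 (10xxxxxx ✓), payload 111100.
Concatenate: 1111011010111100 = 0xF6BC (16 bits → U+F6BC).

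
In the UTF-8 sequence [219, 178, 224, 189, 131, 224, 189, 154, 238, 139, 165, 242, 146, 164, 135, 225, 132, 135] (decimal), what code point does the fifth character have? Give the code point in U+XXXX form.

U+92907

Offset 0: leading byte 0xDB = 11011011 → 2-byte char #1 = DB B2.
Offset 2: leading byte 0xE0 = 11100000 → 3-byte char #2 = E0 BD 83.
Offset 5: leading byte 0xE0 = 11100000 → 3-byte char #3 = E0 BD 9A.
Offset 8: leading byte 0xEE = 11101110 → 3-byte char #4 = EE 8B A5.
Offset 11: leading byte 0xF2 = 11110010 → 4-byte char #5 = F2 92 A4 87.
Leading byte 0xF2 = 11110010 matches 11110xxx → 4-byte sequence.
Byte 1: 0xF2 = 11110010, payload 010 (3 bits).
Byte 2: 0x92 = 10010010 (10xxxxxx ✓), payload 010010.
Byte 3: 0xA4 = 10100100 (10xxxxxx ✓), payload 100100.
Byte 4: 0x87 = 10000111 (10xxxxxx ✓), payload 000111.
Concatenate: 010010010100100000111 = 0x92907 (21 bits → U+92907).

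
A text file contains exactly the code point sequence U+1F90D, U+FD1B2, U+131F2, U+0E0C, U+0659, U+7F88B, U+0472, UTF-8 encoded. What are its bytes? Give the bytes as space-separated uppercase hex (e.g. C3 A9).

F0 9F A4 8D F3 BD 86 B2 F0 93 87 B2 E0 B8 8C D9 99 F1 BF A2 8B D1 B2

U+1F90D: 4-byte form → F0 9F A4 8D.
U+FD1B2: 4-byte form → F3 BD 86 B2.
U+131F2: 4-byte form → F0 93 87 B2.
U+0E0C: 3-byte form → E0 B8 8C.
U+0659: 2-byte form → D9 99.
U+7F88B: 4-byte form → F1 BF A2 8B.
U+0472: 2-byte form → D1 B2.
Concatenated (23 bytes): F0 9F A4 8D F3 BD 86 B2 F0 93 87 B2 E0 B8 8C D9 99 F1 BF A2 8B D1 B2.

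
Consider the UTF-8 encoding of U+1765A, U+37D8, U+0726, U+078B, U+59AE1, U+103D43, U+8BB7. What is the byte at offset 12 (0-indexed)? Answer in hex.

U+1765A → 4-byte form F0 97 99 9A at offsets 0–3.
U+37D8 → 3-byte form E3 9F 98 at offsets 4–6.
U+0726 → 2-byte form DC A6 at offsets 7–8.
U+078B → 2-byte form DE 8B at offsets 9–10.
U+59AE1 → 4-byte form F1 99 AB A1 at offsets 11–14.
Offset 12 falls in char 5's range; it's byte 2 of F1 99 AB A1 = 0x99.

0x99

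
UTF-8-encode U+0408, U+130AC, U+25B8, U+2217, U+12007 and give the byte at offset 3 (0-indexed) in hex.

0x93

U+0408 → 2-byte form D0 88 at offsets 0–1.
U+130AC → 4-byte form F0 93 82 AC at offsets 2–5.
Offset 3 falls in char 2's range; it's byte 2 of F0 93 82 AC = 0x93.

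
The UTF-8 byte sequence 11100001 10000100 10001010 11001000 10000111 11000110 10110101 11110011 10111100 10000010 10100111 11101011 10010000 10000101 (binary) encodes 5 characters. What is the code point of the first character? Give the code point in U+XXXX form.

Offset 0: leading byte 0xE1 = 11100001 → 3-byte char #1 = E1 84 8A.
Leading byte 0xE1 = 11100001 matches 1110xxxx → 3-byte sequence.
Byte 1: 0xE1 = 11100001, payload 0001 (4 bits).
Byte 2: 0x84 = 10000100 (10xxxxxx ✓), payload 000100.
Byte 3: 0x8A = 10001010 (10xxxxxx ✓), payload 001010.
Concatenate: 0001000100001010 = 0x110A (16 bits → U+110A).

U+110A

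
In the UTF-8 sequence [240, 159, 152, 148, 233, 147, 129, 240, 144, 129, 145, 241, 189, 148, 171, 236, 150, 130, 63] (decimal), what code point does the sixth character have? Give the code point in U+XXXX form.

U+003F

Offset 0: leading byte 0xF0 = 11110000 → 4-byte char #1 = F0 9F 98 94.
Offset 4: leading byte 0xE9 = 11101001 → 3-byte char #2 = E9 93 81.
Offset 7: leading byte 0xF0 = 11110000 → 4-byte char #3 = F0 90 81 91.
Offset 11: leading byte 0xF1 = 11110001 → 4-byte char #4 = F1 BD 94 AB.
Offset 15: leading byte 0xEC = 11101100 → 3-byte char #5 = EC 96 82.
Offset 18: leading byte 0x3F = 00111111 → 1-byte char #6 = 3F.
Leading byte 0x3F = 00111111 matches 0xxxxxxx → 1-byte sequence.
Byte 1: 0x3F = 00111111, payload 0111111 (7 bits).
Concatenate: 0111111 = 0x3F (7 bits → U+003F).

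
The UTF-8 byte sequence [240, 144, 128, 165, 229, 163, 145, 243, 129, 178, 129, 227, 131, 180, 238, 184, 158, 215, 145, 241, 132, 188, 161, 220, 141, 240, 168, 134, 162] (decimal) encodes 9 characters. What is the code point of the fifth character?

U+EE1E

Offset 0: leading byte 0xF0 = 11110000 → 4-byte char #1 = F0 90 80 A5.
Offset 4: leading byte 0xE5 = 11100101 → 3-byte char #2 = E5 A3 91.
Offset 7: leading byte 0xF3 = 11110011 → 4-byte char #3 = F3 81 B2 81.
Offset 11: leading byte 0xE3 = 11100011 → 3-byte char #4 = E3 83 B4.
Offset 14: leading byte 0xEE = 11101110 → 3-byte char #5 = EE B8 9E.
Leading byte 0xEE = 11101110 matches 1110xxxx → 3-byte sequence.
Byte 1: 0xEE = 11101110, payload 1110 (4 bits).
Byte 2: 0xB8 = 10111000 (10xxxxxx ✓), payload 111000.
Byte 3: 0x9E = 10011110 (10xxxxxx ✓), payload 011110.
Concatenate: 1110111000011110 = 0xEE1E (16 bits → U+EE1E).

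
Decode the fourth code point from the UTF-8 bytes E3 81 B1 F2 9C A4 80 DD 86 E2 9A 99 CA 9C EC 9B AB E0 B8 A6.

Offset 0: leading byte 0xE3 = 11100011 → 3-byte char #1 = E3 81 B1.
Offset 3: leading byte 0xF2 = 11110010 → 4-byte char #2 = F2 9C A4 80.
Offset 7: leading byte 0xDD = 11011101 → 2-byte char #3 = DD 86.
Offset 9: leading byte 0xE2 = 11100010 → 3-byte char #4 = E2 9A 99.
Leading byte 0xE2 = 11100010 matches 1110xxxx → 3-byte sequence.
Byte 1: 0xE2 = 11100010, payload 0010 (4 bits).
Byte 2: 0x9A = 10011010 (10xxxxxx ✓), payload 011010.
Byte 3: 0x99 = 10011001 (10xxxxxx ✓), payload 011001.
Concatenate: 0010011010011001 = 0x2699 (16 bits → U+2699).

U+2699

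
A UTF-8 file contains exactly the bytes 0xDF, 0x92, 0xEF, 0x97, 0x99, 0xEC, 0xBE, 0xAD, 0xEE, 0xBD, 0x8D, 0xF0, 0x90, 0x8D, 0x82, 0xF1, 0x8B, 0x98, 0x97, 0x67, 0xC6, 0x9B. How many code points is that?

8

Byte at offset 0: 0xDF = 11011111 → 2-byte char (#1). Advance 2.
Byte at offset 2: 0xEF = 11101111 → 3-byte char (#2). Advance 3.
Byte at offset 5: 0xEC = 11101100 → 3-byte char (#3). Advance 3.
Byte at offset 8: 0xEE = 11101110 → 3-byte char (#4). Advance 3.
Byte at offset 11: 0xF0 = 11110000 → 4-byte char (#5). Advance 4.
Byte at offset 15: 0xF1 = 11110001 → 4-byte char (#6). Advance 4.
Byte at offset 19: 0x67 = 01100111 → 1-byte char (#7). Advance 1.
Byte at offset 20: 0xC6 = 11000110 → 2-byte char (#8). Advance 2.
Reached end at offset 22 after 8 code points.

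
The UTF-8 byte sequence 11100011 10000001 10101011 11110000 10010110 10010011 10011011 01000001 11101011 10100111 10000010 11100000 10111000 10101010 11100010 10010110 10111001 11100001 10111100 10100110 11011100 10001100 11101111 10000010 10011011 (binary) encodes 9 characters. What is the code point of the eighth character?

U+070C

Offset 0: leading byte 0xE3 = 11100011 → 3-byte char #1 = E3 81 AB.
Offset 3: leading byte 0xF0 = 11110000 → 4-byte char #2 = F0 96 93 9B.
Offset 7: leading byte 0x41 = 01000001 → 1-byte char #3 = 41.
Offset 8: leading byte 0xEB = 11101011 → 3-byte char #4 = EB A7 82.
Offset 11: leading byte 0xE0 = 11100000 → 3-byte char #5 = E0 B8 AA.
Offset 14: leading byte 0xE2 = 11100010 → 3-byte char #6 = E2 96 B9.
Offset 17: leading byte 0xE1 = 11100001 → 3-byte char #7 = E1 BC A6.
Offset 20: leading byte 0xDC = 11011100 → 2-byte char #8 = DC 8C.
Leading byte 0xDC = 11011100 matches 110xxxxx → 2-byte sequence.
Byte 1: 0xDC = 11011100, payload 11100 (5 bits).
Byte 2: 0x8C = 10001100 (10xxxxxx ✓), payload 001100.
Concatenate: 11100001100 = 0x70C (11 bits → U+070C).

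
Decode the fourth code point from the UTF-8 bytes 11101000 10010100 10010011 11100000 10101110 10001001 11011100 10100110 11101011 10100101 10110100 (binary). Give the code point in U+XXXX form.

U+B974

Offset 0: leading byte 0xE8 = 11101000 → 3-byte char #1 = E8 94 93.
Offset 3: leading byte 0xE0 = 11100000 → 3-byte char #2 = E0 AE 89.
Offset 6: leading byte 0xDC = 11011100 → 2-byte char #3 = DC A6.
Offset 8: leading byte 0xEB = 11101011 → 3-byte char #4 = EB A5 B4.
Leading byte 0xEB = 11101011 matches 1110xxxx → 3-byte sequence.
Byte 1: 0xEB = 11101011, payload 1011 (4 bits).
Byte 2: 0xA5 = 10100101 (10xxxxxx ✓), payload 100101.
Byte 3: 0xB4 = 10110100 (10xxxxxx ✓), payload 110100.
Concatenate: 1011100101110100 = 0xB974 (16 bits → U+B974).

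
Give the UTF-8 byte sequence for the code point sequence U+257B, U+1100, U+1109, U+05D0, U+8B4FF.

E2 95 BB E1 84 80 E1 84 89 D7 90 F2 8B 93 BF

U+257B: 3-byte form → E2 95 BB.
U+1100: 3-byte form → E1 84 80.
U+1109: 3-byte form → E1 84 89.
U+05D0: 2-byte form → D7 90.
U+8B4FF: 4-byte form → F2 8B 93 BF.
Concatenated (15 bytes): E2 95 BB E1 84 80 E1 84 89 D7 90 F2 8B 93 BF.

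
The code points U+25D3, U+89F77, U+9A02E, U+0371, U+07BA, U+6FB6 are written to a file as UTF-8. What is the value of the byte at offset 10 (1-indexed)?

0x80

1-indexed offset 10 is 0-indexed offset 9.
U+25D3 → 3-byte form E2 97 93 at offsets 0–2.
U+89F77 → 4-byte form F2 89 BD B7 at offsets 3–6.
U+9A02E → 4-byte form F2 9A 80 AE at offsets 7–10.
Offset 9 falls in char 3's range; it's byte 3 of F2 9A 80 AE = 0x80.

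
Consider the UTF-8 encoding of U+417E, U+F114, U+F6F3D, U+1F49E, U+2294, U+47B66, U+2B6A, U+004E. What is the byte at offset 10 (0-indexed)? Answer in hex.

U+417E → 3-byte form E4 85 BE at offsets 0–2.
U+F114 → 3-byte form EF 84 94 at offsets 3–5.
U+F6F3D → 4-byte form F3 B6 BC BD at offsets 6–9.
U+1F49E → 4-byte form F0 9F 92 9E at offsets 10–13.
Offset 10 falls in char 4's range; it's byte 1 of F0 9F 92 9E = 0xF0.

0xF0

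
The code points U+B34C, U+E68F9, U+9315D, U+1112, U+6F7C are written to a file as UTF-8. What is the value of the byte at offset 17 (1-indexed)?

1-indexed offset 17 is 0-indexed offset 16.
U+B34C → 3-byte form EB 8D 8C at offsets 0–2.
U+E68F9 → 4-byte form F3 A6 A3 B9 at offsets 3–6.
U+9315D → 4-byte form F2 93 85 9D at offsets 7–10.
U+1112 → 3-byte form E1 84 92 at offsets 11–13.
U+6F7C → 3-byte form E6 BD BC at offsets 14–16.
Offset 16 falls in char 5's range; it's byte 3 of E6 BD BC = 0xBC.

0xBC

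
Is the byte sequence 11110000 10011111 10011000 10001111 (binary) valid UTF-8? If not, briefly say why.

Leading byte 0xF0 = 11110000 → 4-byte form.
Continuation bytes 0x9F=10011111, 0x98=10011000, 0x8F=10001111 all match 10xxxxxx.
Decoded value 0x1F60F is ≥ 0x10000 (shortest form) and not a surrogate.

valid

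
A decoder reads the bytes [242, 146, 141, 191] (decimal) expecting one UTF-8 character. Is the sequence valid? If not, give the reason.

valid

Leading byte 0xF2 = 11110010 → 4-byte form.
Continuation bytes 0x92=10010010, 0x8D=10001101, 0xBF=10111111 all match 10xxxxxx.
Decoded value 0x9237F is ≥ 0x10000 (shortest form) and not a surrogate.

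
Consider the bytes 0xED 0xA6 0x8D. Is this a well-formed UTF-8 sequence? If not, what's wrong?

invalid (encodes a surrogate (U+D800–U+DFFF))

Structurally a 3-byte sequence; payload = 0xD98D.
But 0xD98D is in U+D800–U+DFFF, the surrogate range. Surrogates are not Unicode scalar values and are forbidden in UTF-8.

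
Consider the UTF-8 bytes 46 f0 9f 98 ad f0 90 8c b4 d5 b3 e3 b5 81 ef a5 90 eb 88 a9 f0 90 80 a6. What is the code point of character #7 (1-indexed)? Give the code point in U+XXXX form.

Offset 0: leading byte 0x46 = 01000110 → 1-byte char #1 = 46.
Offset 1: leading byte 0xF0 = 11110000 → 4-byte char #2 = F0 9F 98 AD.
Offset 5: leading byte 0xF0 = 11110000 → 4-byte char #3 = F0 90 8C B4.
Offset 9: leading byte 0xD5 = 11010101 → 2-byte char #4 = D5 B3.
Offset 11: leading byte 0xE3 = 11100011 → 3-byte char #5 = E3 B5 81.
Offset 14: leading byte 0xEF = 11101111 → 3-byte char #6 = EF A5 90.
Offset 17: leading byte 0xEB = 11101011 → 3-byte char #7 = EB 88 A9.
Leading byte 0xEB = 11101011 matches 1110xxxx → 3-byte sequence.
Byte 1: 0xEB = 11101011, payload 1011 (4 bits).
Byte 2: 0x88 = 10001000 (10xxxxxx ✓), payload 001000.
Byte 3: 0xA9 = 10101001 (10xxxxxx ✓), payload 101001.
Concatenate: 1011001000101001 = 0xB229 (16 bits → U+B229).

U+B229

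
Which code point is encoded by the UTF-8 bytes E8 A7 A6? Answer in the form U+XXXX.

U+89E6

Leading byte 0xE8 = 11101000 matches 1110xxxx → 3-byte sequence.
Byte 1: 0xE8 = 11101000, payload 1000 (4 bits).
Byte 2: 0xA7 = 10100111 (10xxxxxx ✓), payload 100111.
Byte 3: 0xA6 = 10100110 (10xxxxxx ✓), payload 100110.
Concatenate: 1000100111100110 = 0x89E6 (16 bits → U+89E6).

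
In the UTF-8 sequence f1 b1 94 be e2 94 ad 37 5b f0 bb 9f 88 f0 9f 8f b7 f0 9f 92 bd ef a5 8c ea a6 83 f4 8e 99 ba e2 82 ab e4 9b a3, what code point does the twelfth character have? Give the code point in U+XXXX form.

Offset 0: leading byte 0xF1 = 11110001 → 4-byte char #1 = F1 B1 94 BE.
Offset 4: leading byte 0xE2 = 11100010 → 3-byte char #2 = E2 94 AD.
Offset 7: leading byte 0x37 = 00110111 → 1-byte char #3 = 37.
Offset 8: leading byte 0x5B = 01011011 → 1-byte char #4 = 5B.
Offset 9: leading byte 0xF0 = 11110000 → 4-byte char #5 = F0 BB 9F 88.
Offset 13: leading byte 0xF0 = 11110000 → 4-byte char #6 = F0 9F 8F B7.
Offset 17: leading byte 0xF0 = 11110000 → 4-byte char #7 = F0 9F 92 BD.
Offset 21: leading byte 0xEF = 11101111 → 3-byte char #8 = EF A5 8C.
Offset 24: leading byte 0xEA = 11101010 → 3-byte char #9 = EA A6 83.
Offset 27: leading byte 0xF4 = 11110100 → 4-byte char #10 = F4 8E 99 BA.
Offset 31: leading byte 0xE2 = 11100010 → 3-byte char #11 = E2 82 AB.
Offset 34: leading byte 0xE4 = 11100100 → 3-byte char #12 = E4 9B A3.
Leading byte 0xE4 = 11100100 matches 1110xxxx → 3-byte sequence.
Byte 1: 0xE4 = 11100100, payload 0100 (4 bits).
Byte 2: 0x9B = 10011011 (10xxxxxx ✓), payload 011011.
Byte 3: 0xA3 = 10100011 (10xxxxxx ✓), payload 100011.
Concatenate: 0100011011100011 = 0x46E3 (16 bits → U+46E3).

U+46E3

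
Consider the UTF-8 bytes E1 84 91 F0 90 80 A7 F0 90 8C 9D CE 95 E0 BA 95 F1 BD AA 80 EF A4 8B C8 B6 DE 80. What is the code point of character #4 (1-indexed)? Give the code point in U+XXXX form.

U+0395

Offset 0: leading byte 0xE1 = 11100001 → 3-byte char #1 = E1 84 91.
Offset 3: leading byte 0xF0 = 11110000 → 4-byte char #2 = F0 90 80 A7.
Offset 7: leading byte 0xF0 = 11110000 → 4-byte char #3 = F0 90 8C 9D.
Offset 11: leading byte 0xCE = 11001110 → 2-byte char #4 = CE 95.
Leading byte 0xCE = 11001110 matches 110xxxxx → 2-byte sequence.
Byte 1: 0xCE = 11001110, payload 01110 (5 bits).
Byte 2: 0x95 = 10010101 (10xxxxxx ✓), payload 010101.
Concatenate: 01110010101 = 0x395 (11 bits → U+0395).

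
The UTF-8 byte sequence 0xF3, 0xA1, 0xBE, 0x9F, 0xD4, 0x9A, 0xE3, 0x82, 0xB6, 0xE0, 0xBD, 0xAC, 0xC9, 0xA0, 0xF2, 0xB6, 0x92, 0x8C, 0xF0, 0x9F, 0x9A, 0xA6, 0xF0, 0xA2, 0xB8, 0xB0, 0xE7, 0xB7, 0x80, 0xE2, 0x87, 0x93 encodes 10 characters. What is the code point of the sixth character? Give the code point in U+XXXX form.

Offset 0: leading byte 0xF3 = 11110011 → 4-byte char #1 = F3 A1 BE 9F.
Offset 4: leading byte 0xD4 = 11010100 → 2-byte char #2 = D4 9A.
Offset 6: leading byte 0xE3 = 11100011 → 3-byte char #3 = E3 82 B6.
Offset 9: leading byte 0xE0 = 11100000 → 3-byte char #4 = E0 BD AC.
Offset 12: leading byte 0xC9 = 11001001 → 2-byte char #5 = C9 A0.
Offset 14: leading byte 0xF2 = 11110010 → 4-byte char #6 = F2 B6 92 8C.
Leading byte 0xF2 = 11110010 matches 11110xxx → 4-byte sequence.
Byte 1: 0xF2 = 11110010, payload 010 (3 bits).
Byte 2: 0xB6 = 10110110 (10xxxxxx ✓), payload 110110.
Byte 3: 0x92 = 10010010 (10xxxxxx ✓), payload 010010.
Byte 4: 0x8C = 10001100 (10xxxxxx ✓), payload 001100.
Concatenate: 010110110010010001100 = 0xB648C (21 bits → U+B648C).

U+B648C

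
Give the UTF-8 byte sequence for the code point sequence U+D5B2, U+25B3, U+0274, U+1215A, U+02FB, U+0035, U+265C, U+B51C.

ED 96 B2 E2 96 B3 C9 B4 F0 92 85 9A CB BB 35 E2 99 9C EB 94 9C

U+D5B2: 3-byte form → ED 96 B2.
U+25B3: 3-byte form → E2 96 B3.
U+0274: 2-byte form → C9 B4.
U+1215A: 4-byte form → F0 92 85 9A.
U+02FB: 2-byte form → CB BB.
U+0035: 1-byte form → 35.
U+265C: 3-byte form → E2 99 9C.
U+B51C: 3-byte form → EB 94 9C.
Concatenated (21 bytes): ED 96 B2 E2 96 B3 C9 B4 F0 92 85 9A CB BB 35 E2 99 9C EB 94 9C.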